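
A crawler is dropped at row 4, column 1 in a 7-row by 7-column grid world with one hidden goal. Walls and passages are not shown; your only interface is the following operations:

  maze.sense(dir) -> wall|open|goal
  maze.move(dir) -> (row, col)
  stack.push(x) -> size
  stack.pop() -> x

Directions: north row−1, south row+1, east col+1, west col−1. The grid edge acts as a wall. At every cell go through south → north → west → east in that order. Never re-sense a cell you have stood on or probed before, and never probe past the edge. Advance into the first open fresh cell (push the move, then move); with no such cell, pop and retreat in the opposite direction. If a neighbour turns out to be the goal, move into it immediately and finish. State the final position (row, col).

Step: maze.sense[dir: south]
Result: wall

Step: maze.sense[dir: north]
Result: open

Step: stack.push[x: north]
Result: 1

Step: maze.move[dir: north]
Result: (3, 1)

Step: maze.sense[dir: north]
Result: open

Step: stack.push[x: north]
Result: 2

Step: maze.move[dir: north]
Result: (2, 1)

Step: maze.sense[dir: north]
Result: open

Step: stack.push[x: north]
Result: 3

Step: maze.move[dir: north]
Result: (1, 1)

Step: maze.sense[dir: north]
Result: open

Step: stack.push[x: north]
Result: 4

Step: maze.move[dir: north]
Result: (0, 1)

Step: maze.sense[dir: west]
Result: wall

Step: maze.sense[dir: east]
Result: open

Step: stack.push[x: east]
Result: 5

Step: maze.move[dir: east]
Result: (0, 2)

Step: maze.sense[dir: south]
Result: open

Step: stack.push[x: south]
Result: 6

Step: maze.move[dir: south]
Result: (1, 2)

Step: maze.sense[dir: south]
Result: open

Step: stack.push[x: south]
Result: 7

Step: maze.move[dir: south]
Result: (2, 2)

Step: maze.sense[dir: south]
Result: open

Step: stack.push[x: south]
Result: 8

Step: maze.move[dir: south]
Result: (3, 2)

Step: maze.sense[dir: south]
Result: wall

Step: maze.sense[dir: east]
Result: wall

Step: stack.pop[]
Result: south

Step: maze.move[dir: north]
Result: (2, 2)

Step: maze.sense[dir: east]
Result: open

Step: stack.push[x: east]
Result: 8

Step: maze.move[dir: east]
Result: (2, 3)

Step: maze.sense[dir: north]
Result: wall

Step: maze.sense[dir: east]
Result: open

Step: stack.push[x: east]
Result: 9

Step: maze.move[dir: east]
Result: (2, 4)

Step: maze.sense[dir: south]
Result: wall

Step: maze.sense[dir: north]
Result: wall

Step: maze.sense[dir: east]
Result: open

Step: stack.push[x: east]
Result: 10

Step: maze.move[dir: east]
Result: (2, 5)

Step: maze.sense[dir: south]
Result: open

Step: stack.push[x: south]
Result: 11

Step: maze.move[dir: south]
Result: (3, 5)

Step: maze.sense[dir: south]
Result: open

Step: stack.push[x: south]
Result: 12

Step: maze.move[dir: south]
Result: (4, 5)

Step: maze.sense[dir: south]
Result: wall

Step: maze.sense[dir: west]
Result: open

Step: stack.push[x: west]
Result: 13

Step: maze.move[dir: west]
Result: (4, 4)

Step: maze.sense[dir: south]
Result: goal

Step: maze.move[dir: south]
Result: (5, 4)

Answer: (5, 4)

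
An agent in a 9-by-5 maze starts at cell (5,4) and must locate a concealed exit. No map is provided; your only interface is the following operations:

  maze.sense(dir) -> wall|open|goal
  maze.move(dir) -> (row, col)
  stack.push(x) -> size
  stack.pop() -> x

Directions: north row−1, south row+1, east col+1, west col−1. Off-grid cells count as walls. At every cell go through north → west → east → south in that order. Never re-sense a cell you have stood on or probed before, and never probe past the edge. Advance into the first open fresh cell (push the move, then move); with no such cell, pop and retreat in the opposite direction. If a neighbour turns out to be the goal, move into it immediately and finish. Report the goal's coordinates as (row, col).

Then maze.sense on dir→north, and observe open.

Now I run stack.push on x→north, and see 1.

Using maze.move on dir→north, — result: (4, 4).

Now I run maze.sense on dir→north, → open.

Then stack.push on x→north, → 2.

I run maze.move on dir→north, yielding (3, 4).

Using maze.sense on dir→north, yielding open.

Invoking stack.push on x→north, and observe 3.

I invoke maze.move on dir→north, → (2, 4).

I call maze.sense on dir→north, and see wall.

Then maze.sense on dir→west, yielding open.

I use stack.push on x→west, and get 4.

Calling maze.move on dir→west, giving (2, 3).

Then maze.sense on dir→north, giving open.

Next I call stack.push on x→north, and get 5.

I call maze.move on dir→north, and see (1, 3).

I try maze.sense on dir→north, and observe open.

Next I call stack.push on x→north, and observe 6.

Using maze.move on dir→north, : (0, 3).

Calling maze.sense on dir→west, → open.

Invoking stack.push on x→west, yielding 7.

I run maze.move on dir→west, and get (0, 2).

I call maze.sense on dir→west, — result: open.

Next I call stack.push on x→west, and observe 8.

I run maze.move on dir→west, and get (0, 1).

Next I call maze.sense on dir→west, → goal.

Next I call maze.move on dir→west, — result: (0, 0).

Answer: (0, 0)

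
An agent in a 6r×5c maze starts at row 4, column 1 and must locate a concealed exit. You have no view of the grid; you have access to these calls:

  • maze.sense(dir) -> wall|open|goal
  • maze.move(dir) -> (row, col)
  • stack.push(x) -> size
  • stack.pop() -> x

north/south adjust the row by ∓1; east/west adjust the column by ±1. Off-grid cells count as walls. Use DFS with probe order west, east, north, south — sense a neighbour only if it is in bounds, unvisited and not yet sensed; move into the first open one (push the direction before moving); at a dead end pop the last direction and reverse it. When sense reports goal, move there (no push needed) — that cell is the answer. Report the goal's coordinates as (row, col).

I try maze.sense using west, and observe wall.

Now I run maze.sense using east, and see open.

Next I call stack.push using east, yielding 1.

Then maze.move using east, which returns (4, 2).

Using maze.sense using east, and see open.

I run stack.push using east, yielding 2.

I invoke maze.move using east, and get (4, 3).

Using maze.sense using east, — result: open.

I use stack.push using east, yielding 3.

I use maze.move using east, — result: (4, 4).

Using maze.sense using north, → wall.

Using maze.sense using south, → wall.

I run stack.pop(), and see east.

I invoke maze.move using west, and observe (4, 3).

Calling maze.sense using north, : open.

I call stack.push using north, and see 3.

Now I run maze.move using north, which returns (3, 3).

I use maze.sense using west, and get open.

Calling stack.push using west, — result: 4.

I invoke maze.move using west, and see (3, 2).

Now I run maze.sense using west, and get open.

Invoking stack.push using west, yielding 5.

I call maze.move using west, giving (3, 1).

Next I call maze.sense using west, and get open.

Using stack.push using west, → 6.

Using maze.move using west, and see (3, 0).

Invoking maze.sense using north, — result: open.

I call stack.push using north, → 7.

Next I call maze.move using north, and get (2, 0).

Using maze.sense using east, which returns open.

Then stack.push using east, which returns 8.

I invoke maze.move using east, : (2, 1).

Now I run maze.sense using east, and observe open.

Then stack.push using east, — result: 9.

Then maze.move using east, and observe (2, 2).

Using maze.sense using east, and get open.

I run stack.push using east, giving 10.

Then maze.move using east, → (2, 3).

I call maze.sense using east, which returns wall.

Invoking maze.sense using north, which returns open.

I use stack.push using north, and observe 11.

Using maze.move using north, which returns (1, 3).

Using maze.sense using west, and get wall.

I invoke maze.sense using east, and get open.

I run stack.push using east, giving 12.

I run maze.move using east, : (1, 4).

I run maze.sense using north, — result: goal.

Calling maze.move using north, which returns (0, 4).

Answer: (0, 4)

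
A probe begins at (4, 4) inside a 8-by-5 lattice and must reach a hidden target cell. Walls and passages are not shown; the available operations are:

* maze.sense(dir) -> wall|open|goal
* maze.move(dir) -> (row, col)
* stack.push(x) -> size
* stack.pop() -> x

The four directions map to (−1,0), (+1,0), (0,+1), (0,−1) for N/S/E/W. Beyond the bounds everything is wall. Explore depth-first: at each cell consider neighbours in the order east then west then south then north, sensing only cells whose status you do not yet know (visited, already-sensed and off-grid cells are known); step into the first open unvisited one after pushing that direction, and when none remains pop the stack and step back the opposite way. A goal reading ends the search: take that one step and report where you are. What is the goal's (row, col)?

-- maze.sense(dir='west') == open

-- stack.push(x='west') == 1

-- maze.move(dir='west') == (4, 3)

-- maze.sense(dir='west') == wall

-- maze.sense(dir='south') == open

-- stack.push(x='south') == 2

-- maze.move(dir='south') == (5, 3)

-- maze.sense(dir='east') == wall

-- maze.sense(dir='west') == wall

-- maze.sense(dir='south') == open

-- stack.push(x='south') == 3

-- maze.move(dir='south') == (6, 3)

-- maze.sense(dir='east') == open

-- stack.push(x='east') == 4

-- maze.move(dir='east') == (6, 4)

-- maze.sense(dir='south') == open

-- stack.push(x='south') == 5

-- maze.move(dir='south') == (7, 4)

-- maze.sense(dir='west') == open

-- stack.push(x='west') == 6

-- maze.move(dir='west') == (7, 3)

-- maze.sense(dir='west') == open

-- stack.push(x='west') == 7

-- maze.move(dir='west') == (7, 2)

-- maze.sense(dir='west') == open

-- stack.push(x='west') == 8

-- maze.move(dir='west') == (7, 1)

-- maze.sense(dir='west') == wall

-- maze.sense(dir='north') == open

-- stack.push(x='north') == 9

-- maze.move(dir='north') == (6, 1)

-- maze.sense(dir='east') == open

-- stack.push(x='east') == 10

-- maze.move(dir='east') == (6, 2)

-- stack.pop() == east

-- maze.move(dir='west') == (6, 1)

-- maze.sense(dir='west') == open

-- stack.push(x='west') == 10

-- maze.move(dir='west') == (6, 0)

-- maze.sense(dir='north') == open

-- stack.push(x='north') == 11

-- maze.move(dir='north') == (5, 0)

-- maze.sense(dir='east') == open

-- stack.push(x='east') == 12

-- maze.move(dir='east') == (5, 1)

-- maze.sense(dir='north') == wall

-- stack.pop() == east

-- maze.move(dir='west') == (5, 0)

-- maze.sense(dir='north') == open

-- stack.push(x='north') == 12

-- maze.move(dir='north') == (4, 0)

-- maze.sense(dir='north') == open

-- stack.push(x='north') == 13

-- maze.move(dir='north') == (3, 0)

-- maze.sense(dir='east') == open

-- stack.push(x='east') == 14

-- maze.move(dir='east') == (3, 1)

-- maze.sense(dir='east') == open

-- stack.push(x='east') == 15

-- maze.move(dir='east') == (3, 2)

-- maze.sense(dir='east') == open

-- stack.push(x='east') == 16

-- maze.move(dir='east') == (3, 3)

-- maze.sense(dir='east') == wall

-- maze.sense(dir='north') == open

-- stack.push(x='north') == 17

-- maze.move(dir='north') == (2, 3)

-- maze.sense(dir='east') == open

-- stack.push(x='east') == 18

-- maze.move(dir='east') == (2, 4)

-- maze.sense(dir='north') == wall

-- stack.pop() == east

-- maze.move(dir='west') == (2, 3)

-- maze.sense(dir='west') == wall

-- maze.sense(dir='north') == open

-- stack.push(x='north') == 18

-- maze.move(dir='north') == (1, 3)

-- maze.sense(dir='west') == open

-- stack.push(x='west') == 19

-- maze.move(dir='west') == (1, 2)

-- maze.sense(dir='west') == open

-- stack.push(x='west') == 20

-- maze.move(dir='west') == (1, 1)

-- maze.sense(dir='west') == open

-- stack.push(x='west') == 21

-- maze.move(dir='west') == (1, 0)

-- maze.sense(dir='south') == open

-- stack.push(x='south') == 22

-- maze.move(dir='south') == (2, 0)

-- maze.sense(dir='east') == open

-- stack.push(x='east') == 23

-- maze.move(dir='east') == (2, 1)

-- stack.pop() == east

-- maze.move(dir='west') == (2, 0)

-- stack.pop() == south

-- maze.move(dir='north') == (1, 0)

-- maze.sense(dir='north') == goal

-- maze.move(dir='north') == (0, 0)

Answer: (0, 0)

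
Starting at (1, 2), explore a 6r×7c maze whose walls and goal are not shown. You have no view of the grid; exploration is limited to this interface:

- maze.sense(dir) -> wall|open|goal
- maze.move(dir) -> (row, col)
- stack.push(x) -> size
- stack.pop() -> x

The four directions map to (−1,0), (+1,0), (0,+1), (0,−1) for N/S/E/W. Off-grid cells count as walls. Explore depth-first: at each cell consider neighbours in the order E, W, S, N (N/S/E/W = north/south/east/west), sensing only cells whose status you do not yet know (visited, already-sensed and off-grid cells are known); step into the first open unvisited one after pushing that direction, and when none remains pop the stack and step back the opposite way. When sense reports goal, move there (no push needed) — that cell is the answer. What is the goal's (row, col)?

·→ maze.sense(dir: east)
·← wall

·→ maze.sense(dir: west)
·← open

·→ stack.push(x: west)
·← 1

·→ maze.move(dir: west)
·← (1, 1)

·→ maze.sense(dir: west)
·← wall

·→ maze.sense(dir: south)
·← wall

·→ maze.sense(dir: north)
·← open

·→ stack.push(x: north)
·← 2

·→ maze.move(dir: north)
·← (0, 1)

·→ maze.sense(dir: east)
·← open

·→ stack.push(x: east)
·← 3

·→ maze.move(dir: east)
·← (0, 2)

·→ maze.sense(dir: east)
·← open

·→ stack.push(x: east)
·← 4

·→ maze.move(dir: east)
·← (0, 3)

·→ maze.sense(dir: east)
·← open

·→ stack.push(x: east)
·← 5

·→ maze.move(dir: east)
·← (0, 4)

·→ maze.sense(dir: east)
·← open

·→ stack.push(x: east)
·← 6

·→ maze.move(dir: east)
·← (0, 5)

·→ maze.sense(dir: east)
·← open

·→ stack.push(x: east)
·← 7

·→ maze.move(dir: east)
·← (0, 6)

·→ maze.sense(dir: south)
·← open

·→ stack.push(x: south)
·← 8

·→ maze.move(dir: south)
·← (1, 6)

·→ maze.sense(dir: west)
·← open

·→ stack.push(x: west)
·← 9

·→ maze.move(dir: west)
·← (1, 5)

·→ maze.sense(dir: west)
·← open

·→ stack.push(x: west)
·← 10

·→ maze.move(dir: west)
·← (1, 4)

·→ maze.sense(dir: south)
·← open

·→ stack.push(x: south)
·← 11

·→ maze.move(dir: south)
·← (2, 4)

·→ maze.sense(dir: east)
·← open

·→ stack.push(x: east)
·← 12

·→ maze.move(dir: east)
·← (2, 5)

·→ maze.sense(dir: east)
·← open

·→ stack.push(x: east)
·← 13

·→ maze.move(dir: east)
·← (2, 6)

·→ maze.sense(dir: south)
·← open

·→ stack.push(x: south)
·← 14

·→ maze.move(dir: south)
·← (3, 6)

·→ maze.sense(dir: west)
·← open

·→ stack.push(x: west)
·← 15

·→ maze.move(dir: west)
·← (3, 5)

·→ maze.sense(dir: west)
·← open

·→ stack.push(x: west)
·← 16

·→ maze.move(dir: west)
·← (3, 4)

·→ maze.sense(dir: west)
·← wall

·→ maze.sense(dir: south)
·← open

·→ stack.push(x: south)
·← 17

·→ maze.move(dir: south)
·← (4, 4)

·→ maze.sense(dir: east)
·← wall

·→ maze.sense(dir: west)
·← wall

·→ maze.sense(dir: south)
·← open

·→ stack.push(x: south)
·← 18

·→ maze.move(dir: south)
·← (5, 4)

·→ maze.sense(dir: east)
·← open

·→ stack.push(x: east)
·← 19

·→ maze.move(dir: east)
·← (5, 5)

·→ maze.sense(dir: east)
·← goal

·→ maze.move(dir: east)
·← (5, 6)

Answer: (5, 6)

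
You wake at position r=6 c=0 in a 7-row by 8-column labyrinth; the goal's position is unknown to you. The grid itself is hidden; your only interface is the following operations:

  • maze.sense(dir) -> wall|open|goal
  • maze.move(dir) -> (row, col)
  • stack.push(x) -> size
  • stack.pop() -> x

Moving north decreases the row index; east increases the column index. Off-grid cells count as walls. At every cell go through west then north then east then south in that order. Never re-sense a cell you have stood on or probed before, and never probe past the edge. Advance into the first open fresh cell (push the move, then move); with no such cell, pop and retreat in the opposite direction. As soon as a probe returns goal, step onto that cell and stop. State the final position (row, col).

[in] maze.sense dir→north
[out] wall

[in] maze.sense dir→east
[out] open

[in] stack.push x→east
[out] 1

[in] maze.move dir→east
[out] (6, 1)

[in] maze.sense dir→north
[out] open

[in] stack.push x→north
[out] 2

[in] maze.move dir→north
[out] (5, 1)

[in] maze.sense dir→north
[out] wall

[in] maze.sense dir→east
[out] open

[in] stack.push x→east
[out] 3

[in] maze.move dir→east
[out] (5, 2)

[in] maze.sense dir→north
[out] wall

[in] maze.sense dir→east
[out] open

[in] stack.push x→east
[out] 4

[in] maze.move dir→east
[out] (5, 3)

[in] maze.sense dir→north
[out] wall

[in] maze.sense dir→east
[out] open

[in] stack.push x→east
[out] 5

[in] maze.move dir→east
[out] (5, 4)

[in] maze.sense dir→north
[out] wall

[in] maze.sense dir→east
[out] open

[in] stack.push x→east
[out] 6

[in] maze.move dir→east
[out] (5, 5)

[in] maze.sense dir→north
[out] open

[in] stack.push x→north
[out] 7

[in] maze.move dir→north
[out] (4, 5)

[in] maze.sense dir→north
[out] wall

[in] maze.sense dir→east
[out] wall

[in] stack.pop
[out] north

[in] maze.move dir→south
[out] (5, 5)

[in] maze.sense dir→east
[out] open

[in] stack.push x→east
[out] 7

[in] maze.move dir→east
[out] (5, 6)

[in] maze.sense dir→east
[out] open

[in] stack.push x→east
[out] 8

[in] maze.move dir→east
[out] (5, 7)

[in] maze.sense dir→north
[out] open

[in] stack.push x→north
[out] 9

[in] maze.move dir→north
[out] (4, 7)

[in] maze.sense dir→north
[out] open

[in] stack.push x→north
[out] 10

[in] maze.move dir→north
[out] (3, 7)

[in] maze.sense dir→west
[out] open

[in] stack.push x→west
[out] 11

[in] maze.move dir→west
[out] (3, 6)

[in] maze.sense dir→north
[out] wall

[in] stack.pop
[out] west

[in] maze.move dir→east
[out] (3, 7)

[in] maze.sense dir→north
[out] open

[in] stack.push x→north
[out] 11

[in] maze.move dir→north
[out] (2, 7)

[in] maze.sense dir→north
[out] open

[in] stack.push x→north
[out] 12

[in] maze.move dir→north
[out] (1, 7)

[in] maze.sense dir→west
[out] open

[in] stack.push x→west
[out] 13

[in] maze.move dir→west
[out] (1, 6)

[in] maze.sense dir→west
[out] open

[in] stack.push x→west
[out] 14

[in] maze.move dir→west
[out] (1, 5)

[in] maze.sense dir→west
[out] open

[in] stack.push x→west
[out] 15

[in] maze.move dir→west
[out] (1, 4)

[in] maze.sense dir→west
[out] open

[in] stack.push x→west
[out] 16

[in] maze.move dir→west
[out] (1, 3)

[in] maze.sense dir→west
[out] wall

[in] maze.sense dir→north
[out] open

[in] stack.push x→north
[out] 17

[in] maze.move dir→north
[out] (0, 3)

[in] maze.sense dir→west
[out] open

[in] stack.push x→west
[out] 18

[in] maze.move dir→west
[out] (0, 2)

[in] maze.sense dir→west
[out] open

[in] stack.push x→west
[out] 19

[in] maze.move dir→west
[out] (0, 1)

[in] maze.sense dir→west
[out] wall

[in] maze.sense dir→south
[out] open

[in] stack.push x→south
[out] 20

[in] maze.move dir→south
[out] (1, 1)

[in] maze.sense dir→west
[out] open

[in] stack.push x→west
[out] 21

[in] maze.move dir→west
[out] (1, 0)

[in] maze.sense dir→south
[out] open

[in] stack.push x→south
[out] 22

[in] maze.move dir→south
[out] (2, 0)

[in] maze.sense dir→east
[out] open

[in] stack.push x→east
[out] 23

[in] maze.move dir→east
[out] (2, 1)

[in] maze.sense dir→east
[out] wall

[in] maze.sense dir→south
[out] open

[in] stack.push x→south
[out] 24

[in] maze.move dir→south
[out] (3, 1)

[in] maze.sense dir→west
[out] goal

[in] maze.move dir→west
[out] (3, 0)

Answer: (3, 0)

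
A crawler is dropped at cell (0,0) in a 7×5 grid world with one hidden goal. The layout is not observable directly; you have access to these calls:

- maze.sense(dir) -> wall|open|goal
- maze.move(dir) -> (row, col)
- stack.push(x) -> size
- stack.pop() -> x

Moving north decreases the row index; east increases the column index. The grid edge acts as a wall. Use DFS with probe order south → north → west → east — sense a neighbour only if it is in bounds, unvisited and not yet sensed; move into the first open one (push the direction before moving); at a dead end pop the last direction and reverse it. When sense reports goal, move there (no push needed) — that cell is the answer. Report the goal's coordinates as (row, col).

Step: sense[dir: south]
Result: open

Step: push[x: south]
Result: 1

Step: move[dir: south]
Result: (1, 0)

Step: sense[dir: south]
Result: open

Step: push[x: south]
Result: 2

Step: move[dir: south]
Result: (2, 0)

Step: sense[dir: south]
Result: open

Step: push[x: south]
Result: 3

Step: move[dir: south]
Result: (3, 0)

Step: sense[dir: south]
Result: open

Step: push[x: south]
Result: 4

Step: move[dir: south]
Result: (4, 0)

Step: sense[dir: south]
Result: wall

Step: sense[dir: east]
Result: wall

Step: pop[]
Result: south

Step: move[dir: north]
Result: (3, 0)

Step: sense[dir: east]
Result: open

Step: push[x: east]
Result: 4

Step: move[dir: east]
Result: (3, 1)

Step: sense[dir: north]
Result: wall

Step: sense[dir: east]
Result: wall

Step: pop[]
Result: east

Step: move[dir: west]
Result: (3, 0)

Step: pop[]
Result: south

Step: move[dir: north]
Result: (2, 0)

Step: pop[]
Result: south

Step: move[dir: north]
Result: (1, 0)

Step: sense[dir: east]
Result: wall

Step: pop[]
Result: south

Step: move[dir: north]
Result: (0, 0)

Step: sense[dir: east]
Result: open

Step: push[x: east]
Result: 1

Step: move[dir: east]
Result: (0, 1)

Step: sense[dir: east]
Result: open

Step: push[x: east]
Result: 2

Step: move[dir: east]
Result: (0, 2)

Step: sense[dir: south]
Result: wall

Step: sense[dir: east]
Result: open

Step: push[x: east]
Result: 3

Step: move[dir: east]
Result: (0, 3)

Step: sense[dir: south]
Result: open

Step: push[x: south]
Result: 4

Step: move[dir: south]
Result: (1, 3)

Step: sense[dir: south]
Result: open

Step: push[x: south]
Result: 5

Step: move[dir: south]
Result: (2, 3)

Step: sense[dir: south]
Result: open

Step: push[x: south]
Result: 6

Step: move[dir: south]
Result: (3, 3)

Step: sense[dir: south]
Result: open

Step: push[x: south]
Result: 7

Step: move[dir: south]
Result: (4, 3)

Step: sense[dir: south]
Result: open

Step: push[x: south]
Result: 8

Step: move[dir: south]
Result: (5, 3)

Step: sense[dir: south]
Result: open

Step: push[x: south]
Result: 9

Step: move[dir: south]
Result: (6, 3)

Step: sense[dir: west]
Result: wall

Step: sense[dir: east]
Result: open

Step: push[x: east]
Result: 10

Step: move[dir: east]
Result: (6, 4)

Step: sense[dir: north]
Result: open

Step: push[x: north]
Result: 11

Step: move[dir: north]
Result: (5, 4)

Step: sense[dir: north]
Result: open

Step: push[x: north]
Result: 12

Step: move[dir: north]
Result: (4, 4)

Step: sense[dir: north]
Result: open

Step: push[x: north]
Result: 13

Step: move[dir: north]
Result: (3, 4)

Step: sense[dir: north]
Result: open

Step: push[x: north]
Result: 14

Step: move[dir: north]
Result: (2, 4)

Step: sense[dir: north]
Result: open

Step: push[x: north]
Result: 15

Step: move[dir: north]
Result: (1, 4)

Step: sense[dir: north]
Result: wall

Step: pop[]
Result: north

Step: move[dir: south]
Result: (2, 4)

Step: pop[]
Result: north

Step: move[dir: south]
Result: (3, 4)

Step: pop[]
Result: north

Step: move[dir: south]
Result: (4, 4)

Step: pop[]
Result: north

Step: move[dir: south]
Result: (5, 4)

Step: pop[]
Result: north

Step: move[dir: south]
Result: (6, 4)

Step: pop[]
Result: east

Step: move[dir: west]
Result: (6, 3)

Step: pop[]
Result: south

Step: move[dir: north]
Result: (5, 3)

Step: sense[dir: west]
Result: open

Step: push[x: west]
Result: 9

Step: move[dir: west]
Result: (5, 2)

Step: sense[dir: north]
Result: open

Step: push[x: north]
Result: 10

Step: move[dir: north]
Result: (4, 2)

Step: pop[]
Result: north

Step: move[dir: south]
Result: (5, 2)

Step: sense[dir: west]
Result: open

Step: push[x: west]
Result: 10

Step: move[dir: west]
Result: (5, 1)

Step: sense[dir: south]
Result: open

Step: push[x: south]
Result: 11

Step: move[dir: south]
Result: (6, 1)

Step: sense[dir: west]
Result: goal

Step: move[dir: west]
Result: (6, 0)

Answer: (6, 0)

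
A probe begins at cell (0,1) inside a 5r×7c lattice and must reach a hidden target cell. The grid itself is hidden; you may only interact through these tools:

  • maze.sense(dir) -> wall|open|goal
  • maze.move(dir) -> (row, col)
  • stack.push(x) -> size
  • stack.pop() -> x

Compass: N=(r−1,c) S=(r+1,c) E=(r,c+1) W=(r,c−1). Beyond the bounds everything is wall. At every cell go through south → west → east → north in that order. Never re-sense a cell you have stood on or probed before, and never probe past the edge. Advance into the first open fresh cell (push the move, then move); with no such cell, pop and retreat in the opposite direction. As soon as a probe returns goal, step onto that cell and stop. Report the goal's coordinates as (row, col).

→ maze.sense(dir=south)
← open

→ stack.push(x=south)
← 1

→ maze.move(dir=south)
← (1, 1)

→ maze.sense(dir=south)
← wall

→ maze.sense(dir=west)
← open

→ stack.push(x=west)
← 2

→ maze.move(dir=west)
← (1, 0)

→ maze.sense(dir=south)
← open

→ stack.push(x=south)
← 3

→ maze.move(dir=south)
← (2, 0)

→ maze.sense(dir=south)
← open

→ stack.push(x=south)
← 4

→ maze.move(dir=south)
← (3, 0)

→ maze.sense(dir=south)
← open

→ stack.push(x=south)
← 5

→ maze.move(dir=south)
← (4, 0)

→ maze.sense(dir=east)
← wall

→ stack.pop()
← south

→ maze.move(dir=north)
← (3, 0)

→ maze.sense(dir=east)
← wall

→ stack.pop()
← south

→ maze.move(dir=north)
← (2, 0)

→ stack.pop()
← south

→ maze.move(dir=north)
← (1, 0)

→ maze.sense(dir=north)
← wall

→ stack.pop()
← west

→ maze.move(dir=east)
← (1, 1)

→ maze.sense(dir=east)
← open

→ stack.push(x=east)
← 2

→ maze.move(dir=east)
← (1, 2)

→ maze.sense(dir=south)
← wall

→ maze.sense(dir=east)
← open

→ stack.push(x=east)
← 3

→ maze.move(dir=east)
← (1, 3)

→ maze.sense(dir=south)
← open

→ stack.push(x=south)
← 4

→ maze.move(dir=south)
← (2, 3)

→ maze.sense(dir=south)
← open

→ stack.push(x=south)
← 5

→ maze.move(dir=south)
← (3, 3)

→ maze.sense(dir=south)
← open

→ stack.push(x=south)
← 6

→ maze.move(dir=south)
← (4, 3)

→ maze.sense(dir=west)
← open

→ stack.push(x=west)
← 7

→ maze.move(dir=west)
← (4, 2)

→ maze.sense(dir=north)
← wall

→ stack.pop()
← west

→ maze.move(dir=east)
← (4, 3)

→ maze.sense(dir=east)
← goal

→ maze.move(dir=east)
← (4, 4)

Answer: (4, 4)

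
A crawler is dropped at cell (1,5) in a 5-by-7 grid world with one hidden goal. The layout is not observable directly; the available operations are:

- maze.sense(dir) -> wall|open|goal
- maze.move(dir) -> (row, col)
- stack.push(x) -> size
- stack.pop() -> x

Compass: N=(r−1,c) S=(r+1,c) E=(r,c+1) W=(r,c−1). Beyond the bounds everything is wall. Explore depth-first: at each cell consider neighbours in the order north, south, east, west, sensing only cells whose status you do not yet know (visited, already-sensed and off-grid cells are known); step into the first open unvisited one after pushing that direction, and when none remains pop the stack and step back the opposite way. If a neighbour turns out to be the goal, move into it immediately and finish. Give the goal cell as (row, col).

Act: maze.sense[north]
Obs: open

Act: stack.push[north]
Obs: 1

Act: maze.move[north]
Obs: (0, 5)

Act: maze.sense[east]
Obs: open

Act: stack.push[east]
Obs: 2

Act: maze.move[east]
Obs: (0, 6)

Act: maze.sense[south]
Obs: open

Act: stack.push[south]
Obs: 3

Act: maze.move[south]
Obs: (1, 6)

Act: maze.sense[south]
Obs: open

Act: stack.push[south]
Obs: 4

Act: maze.move[south]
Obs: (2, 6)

Act: maze.sense[south]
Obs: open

Act: stack.push[south]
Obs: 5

Act: maze.move[south]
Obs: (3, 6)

Act: maze.sense[south]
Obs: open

Act: stack.push[south]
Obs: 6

Act: maze.move[south]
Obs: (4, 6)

Act: maze.sense[west]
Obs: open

Act: stack.push[west]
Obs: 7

Act: maze.move[west]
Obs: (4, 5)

Act: maze.sense[north]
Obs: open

Act: stack.push[north]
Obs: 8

Act: maze.move[north]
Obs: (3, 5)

Act: maze.sense[north]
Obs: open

Act: stack.push[north]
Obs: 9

Act: maze.move[north]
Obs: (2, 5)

Act: maze.sense[west]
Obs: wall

Act: stack.pop[]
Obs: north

Act: maze.move[south]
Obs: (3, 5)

Act: maze.sense[west]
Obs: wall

Act: stack.pop[]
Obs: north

Act: maze.move[south]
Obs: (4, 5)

Act: maze.sense[west]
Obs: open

Act: stack.push[west]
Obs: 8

Act: maze.move[west]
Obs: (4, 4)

Act: maze.sense[west]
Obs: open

Act: stack.push[west]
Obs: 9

Act: maze.move[west]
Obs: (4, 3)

Act: maze.sense[north]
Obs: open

Act: stack.push[north]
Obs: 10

Act: maze.move[north]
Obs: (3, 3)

Act: maze.sense[north]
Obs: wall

Act: maze.sense[west]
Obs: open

Act: stack.push[west]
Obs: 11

Act: maze.move[west]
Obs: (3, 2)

Act: maze.sense[north]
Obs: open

Act: stack.push[north]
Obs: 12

Act: maze.move[north]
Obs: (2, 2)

Act: maze.sense[north]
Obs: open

Act: stack.push[north]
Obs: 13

Act: maze.move[north]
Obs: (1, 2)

Act: maze.sense[north]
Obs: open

Act: stack.push[north]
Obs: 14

Act: maze.move[north]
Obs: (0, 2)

Act: maze.sense[east]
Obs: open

Act: stack.push[east]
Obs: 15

Act: maze.move[east]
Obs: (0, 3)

Act: maze.sense[south]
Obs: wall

Act: maze.sense[east]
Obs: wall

Act: stack.pop[]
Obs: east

Act: maze.move[west]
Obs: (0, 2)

Act: maze.sense[west]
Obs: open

Act: stack.push[west]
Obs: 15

Act: maze.move[west]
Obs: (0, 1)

Act: maze.sense[south]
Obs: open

Act: stack.push[south]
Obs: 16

Act: maze.move[south]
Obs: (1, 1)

Act: maze.sense[south]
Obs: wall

Act: maze.sense[west]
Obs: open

Act: stack.push[west]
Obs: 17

Act: maze.move[west]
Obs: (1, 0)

Act: maze.sense[north]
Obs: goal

Act: maze.move[north]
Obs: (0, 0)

Answer: (0, 0)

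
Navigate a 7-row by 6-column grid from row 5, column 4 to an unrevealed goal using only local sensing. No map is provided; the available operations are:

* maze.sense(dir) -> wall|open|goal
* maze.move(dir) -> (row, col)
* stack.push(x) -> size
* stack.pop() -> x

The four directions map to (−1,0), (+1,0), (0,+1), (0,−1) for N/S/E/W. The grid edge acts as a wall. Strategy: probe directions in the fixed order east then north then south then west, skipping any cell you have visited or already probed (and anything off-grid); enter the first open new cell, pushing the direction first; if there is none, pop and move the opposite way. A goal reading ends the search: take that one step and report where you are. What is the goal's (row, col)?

Next I call sense using dir: east, and see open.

Then push using x: east, → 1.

I use move using dir: east, and get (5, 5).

Then sense using dir: north, → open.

Using push using x: north, giving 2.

I invoke move using dir: north, giving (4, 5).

Using sense using dir: north, giving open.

Using push using x: north, yielding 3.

Using move using dir: north, : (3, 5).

Then sense using dir: north, and observe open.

Using push using x: north, — result: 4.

Next I call move using dir: north, and see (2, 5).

I run sense using dir: north, and see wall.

Next I call sense using dir: west, which returns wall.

I try pop(), which returns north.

I run move using dir: south, and get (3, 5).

Now I run sense using dir: west, and observe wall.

Invoking pop(), → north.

I invoke move using dir: south, which returns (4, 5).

I call sense using dir: west, which returns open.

Invoking push using x: west, giving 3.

Now I run move using dir: west, and get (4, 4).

Now I run sense using dir: west, and see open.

I call push using x: west, → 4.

I run move using dir: west, and observe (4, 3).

Next I call sense using dir: north, → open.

Invoking push using x: north, and get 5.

I call move using dir: north, : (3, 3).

I run sense using dir: north, giving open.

I call push using x: north, and get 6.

Now I run move using dir: north, → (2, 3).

Now I run sense using dir: north, → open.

Invoking push using x: north, which returns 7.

Next I call move using dir: north, : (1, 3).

I use sense using dir: east, and get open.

Then push using x: east, giving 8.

Invoking move using dir: east, yielding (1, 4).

Calling sense using dir: north, and observe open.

I try push using x: north, and see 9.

Invoking move using dir: north, and see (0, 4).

Now I run sense using dir: east, and get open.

Next I call push using x: east, — result: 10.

Using move using dir: east, → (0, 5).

I use pop, and observe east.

I run move using dir: west, which returns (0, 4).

Using sense using dir: west, and get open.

I try push using x: west, — result: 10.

Invoking move using dir: west, → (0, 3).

Now I run sense using dir: west, yielding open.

Using push using x: west, giving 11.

Then move using dir: west, : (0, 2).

Calling sense using dir: south, and see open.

I run push using x: south, — result: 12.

I call move using dir: south, giving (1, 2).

Then sense using dir: south, → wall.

Then sense using dir: west, and get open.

I run push using x: west, and see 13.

Invoking move using dir: west, giving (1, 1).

I call sense using dir: north, — result: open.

Then push using x: north, yielding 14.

Then move using dir: north, giving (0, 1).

I use sense using dir: west, and see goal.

I call move using dir: west, → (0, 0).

Answer: (0, 0)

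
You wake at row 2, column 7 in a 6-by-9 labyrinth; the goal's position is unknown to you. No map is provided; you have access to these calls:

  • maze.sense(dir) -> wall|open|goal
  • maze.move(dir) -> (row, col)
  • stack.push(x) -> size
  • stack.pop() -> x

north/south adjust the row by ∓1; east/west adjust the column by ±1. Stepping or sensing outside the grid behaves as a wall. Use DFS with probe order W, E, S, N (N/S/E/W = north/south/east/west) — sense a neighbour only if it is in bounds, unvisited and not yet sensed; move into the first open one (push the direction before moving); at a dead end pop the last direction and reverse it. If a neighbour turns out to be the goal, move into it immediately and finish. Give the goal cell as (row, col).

% sense dir=west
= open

% push x=west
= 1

% move dir=west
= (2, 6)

% sense dir=west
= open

% push x=west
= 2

% move dir=west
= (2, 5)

% sense dir=west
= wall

% sense dir=south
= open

% push x=south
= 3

% move dir=south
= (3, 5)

% sense dir=west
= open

% push x=west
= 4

% move dir=west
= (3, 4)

% sense dir=west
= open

% push x=west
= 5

% move dir=west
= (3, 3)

% sense dir=west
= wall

% sense dir=south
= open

% push x=south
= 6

% move dir=south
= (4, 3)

% sense dir=west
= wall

% sense dir=east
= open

% push x=east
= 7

% move dir=east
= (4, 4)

% sense dir=east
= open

% push x=east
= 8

% move dir=east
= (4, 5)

% sense dir=east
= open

% push x=east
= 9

% move dir=east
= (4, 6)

% sense dir=east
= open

% push x=east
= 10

% move dir=east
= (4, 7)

% sense dir=east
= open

% push x=east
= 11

% move dir=east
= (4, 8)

% sense dir=south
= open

% push x=south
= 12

% move dir=south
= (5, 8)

% sense dir=west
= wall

% pop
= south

% move dir=north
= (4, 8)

% sense dir=north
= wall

% pop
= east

% move dir=west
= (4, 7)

% sense dir=north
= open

% push x=north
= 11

% move dir=north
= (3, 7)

% sense dir=west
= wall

% pop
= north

% move dir=south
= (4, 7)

% pop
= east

% move dir=west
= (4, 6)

% sense dir=south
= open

% push x=south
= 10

% move dir=south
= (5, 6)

% sense dir=west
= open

% push x=west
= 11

% move dir=west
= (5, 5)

% sense dir=west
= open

% push x=west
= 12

% move dir=west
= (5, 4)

% sense dir=west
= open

% push x=west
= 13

% move dir=west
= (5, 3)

% sense dir=west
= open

% push x=west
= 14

% move dir=west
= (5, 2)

% sense dir=west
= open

% push x=west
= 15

% move dir=west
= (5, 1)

% sense dir=west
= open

% push x=west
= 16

% move dir=west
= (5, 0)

% sense dir=north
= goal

% move dir=north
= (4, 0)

Answer: (4, 0)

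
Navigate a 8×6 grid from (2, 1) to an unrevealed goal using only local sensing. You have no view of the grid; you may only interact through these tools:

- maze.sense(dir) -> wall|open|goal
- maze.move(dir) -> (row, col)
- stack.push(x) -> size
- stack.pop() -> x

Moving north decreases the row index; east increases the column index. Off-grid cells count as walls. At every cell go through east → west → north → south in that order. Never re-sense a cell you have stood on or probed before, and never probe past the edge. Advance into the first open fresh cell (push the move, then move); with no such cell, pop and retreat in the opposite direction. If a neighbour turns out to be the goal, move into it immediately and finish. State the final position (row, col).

$ maze.sense east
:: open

$ stack.push east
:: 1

$ maze.move east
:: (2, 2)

$ maze.sense east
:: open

$ stack.push east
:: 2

$ maze.move east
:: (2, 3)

$ maze.sense east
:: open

$ stack.push east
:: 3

$ maze.move east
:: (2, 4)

$ maze.sense east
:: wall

$ maze.sense north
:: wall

$ maze.sense south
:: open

$ stack.push south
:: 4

$ maze.move south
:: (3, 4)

$ maze.sense east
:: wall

$ maze.sense west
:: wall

$ maze.sense south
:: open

$ stack.push south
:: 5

$ maze.move south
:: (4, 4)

$ maze.sense east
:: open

$ stack.push east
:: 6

$ maze.move east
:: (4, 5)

$ maze.sense south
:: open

$ stack.push south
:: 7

$ maze.move south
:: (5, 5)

$ maze.sense west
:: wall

$ maze.sense south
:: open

$ stack.push south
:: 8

$ maze.move south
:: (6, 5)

$ maze.sense west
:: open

$ stack.push west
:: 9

$ maze.move west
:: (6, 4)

$ maze.sense west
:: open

$ stack.push west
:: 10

$ maze.move west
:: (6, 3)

$ maze.sense west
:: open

$ stack.push west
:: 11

$ maze.move west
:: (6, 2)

$ maze.sense west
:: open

$ stack.push west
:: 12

$ maze.move west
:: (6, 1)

$ maze.sense west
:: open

$ stack.push west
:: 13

$ maze.move west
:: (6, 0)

$ maze.sense north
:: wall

$ maze.sense south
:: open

$ stack.push south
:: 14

$ maze.move south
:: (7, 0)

$ maze.sense east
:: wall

$ stack.pop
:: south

$ maze.move north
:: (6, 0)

$ stack.pop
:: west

$ maze.move east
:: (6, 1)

$ maze.sense north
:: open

$ stack.push north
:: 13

$ maze.move north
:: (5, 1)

$ maze.sense east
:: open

$ stack.push east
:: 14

$ maze.move east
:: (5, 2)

$ maze.sense east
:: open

$ stack.push east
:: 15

$ maze.move east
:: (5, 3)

$ maze.sense north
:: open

$ stack.push north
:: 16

$ maze.move north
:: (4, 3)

$ maze.sense west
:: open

$ stack.push west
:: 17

$ maze.move west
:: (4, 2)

$ maze.sense west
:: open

$ stack.push west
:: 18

$ maze.move west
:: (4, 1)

$ maze.sense west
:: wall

$ maze.sense north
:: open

$ stack.push north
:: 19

$ maze.move north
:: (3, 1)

$ maze.sense east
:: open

$ stack.push east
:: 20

$ maze.move east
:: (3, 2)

$ stack.pop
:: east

$ maze.move west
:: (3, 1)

$ maze.sense west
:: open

$ stack.push west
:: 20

$ maze.move west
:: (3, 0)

$ maze.sense north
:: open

$ stack.push north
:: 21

$ maze.move north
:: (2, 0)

$ maze.sense north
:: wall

$ stack.pop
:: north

$ maze.move south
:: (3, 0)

$ stack.pop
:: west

$ maze.move east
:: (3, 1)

$ stack.pop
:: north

$ maze.move south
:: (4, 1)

$ stack.pop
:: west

$ maze.move east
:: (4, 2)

$ stack.pop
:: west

$ maze.move east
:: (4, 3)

$ stack.pop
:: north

$ maze.move south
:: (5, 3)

$ stack.pop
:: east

$ maze.move west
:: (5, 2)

$ stack.pop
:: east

$ maze.move west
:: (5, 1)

$ stack.pop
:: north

$ maze.move south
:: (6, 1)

$ stack.pop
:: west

$ maze.move east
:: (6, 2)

$ maze.sense south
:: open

$ stack.push south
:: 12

$ maze.move south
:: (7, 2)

$ maze.sense east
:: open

$ stack.push east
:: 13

$ maze.move east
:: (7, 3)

$ maze.sense east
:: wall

$ stack.pop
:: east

$ maze.move west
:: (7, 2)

$ stack.pop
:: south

$ maze.move north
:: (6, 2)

$ stack.pop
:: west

$ maze.move east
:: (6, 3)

$ stack.pop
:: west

$ maze.move east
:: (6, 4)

$ stack.pop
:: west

$ maze.move east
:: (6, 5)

$ maze.sense south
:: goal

$ maze.move south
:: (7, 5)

Answer: (7, 5)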